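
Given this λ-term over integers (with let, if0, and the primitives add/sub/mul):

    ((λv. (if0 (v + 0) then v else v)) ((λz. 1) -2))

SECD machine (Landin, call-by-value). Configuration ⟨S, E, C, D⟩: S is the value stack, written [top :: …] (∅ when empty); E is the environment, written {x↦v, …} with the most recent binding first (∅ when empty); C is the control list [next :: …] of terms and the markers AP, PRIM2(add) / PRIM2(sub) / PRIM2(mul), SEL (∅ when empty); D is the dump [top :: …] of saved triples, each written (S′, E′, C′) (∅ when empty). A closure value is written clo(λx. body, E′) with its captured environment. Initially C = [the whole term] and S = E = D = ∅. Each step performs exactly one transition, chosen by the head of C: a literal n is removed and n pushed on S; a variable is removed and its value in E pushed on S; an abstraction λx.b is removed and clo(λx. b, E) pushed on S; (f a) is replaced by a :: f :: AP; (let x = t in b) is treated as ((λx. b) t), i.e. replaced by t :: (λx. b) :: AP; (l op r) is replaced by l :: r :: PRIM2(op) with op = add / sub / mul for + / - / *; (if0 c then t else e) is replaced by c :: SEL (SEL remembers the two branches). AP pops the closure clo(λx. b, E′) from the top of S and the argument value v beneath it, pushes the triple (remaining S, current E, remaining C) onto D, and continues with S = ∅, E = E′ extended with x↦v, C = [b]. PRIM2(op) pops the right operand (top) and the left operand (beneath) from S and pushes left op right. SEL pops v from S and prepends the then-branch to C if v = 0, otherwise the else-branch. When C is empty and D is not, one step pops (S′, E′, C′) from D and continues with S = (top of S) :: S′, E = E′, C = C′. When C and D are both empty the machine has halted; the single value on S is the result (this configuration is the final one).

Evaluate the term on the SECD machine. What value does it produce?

0. ⟨S=∅; E=∅; C=[((λv. (if0 (v + 0) then v else v)) ((λz. 1) -2))]; D=∅⟩
1. ⟨S=∅; E=∅; C=[((λz. 1) -2) :: (λv. (if0 (v + 0) then v else v)) :: AP]; D=∅⟩
2. ⟨S=∅; E=∅; C=[-2 :: (λz. 1) :: AP :: (λv. (if0 (v + 0) then v else v)) :: AP]; D=∅⟩
3. ⟨S=[-2]; E=∅; C=[(λz. 1) :: AP :: (λv. (if0 (v + 0) then v else v)) :: AP]; D=∅⟩
4. ⟨S=[clo(λz. 1, ∅) :: -2]; E=∅; C=[AP :: (λv. (if0 (v + 0) then v else v)) :: AP]; D=∅⟩
5. ⟨S=∅; E={z↦-2}; C=[1]; D=[(∅, ∅, [(λv. (if0 (v + 0) then v else v)) :: AP])]⟩
6. ⟨S=[1]; E={z↦-2}; C=∅; D=[(∅, ∅, [(λv. (if0 (v + 0) then v else v)) :: AP])]⟩
7. ⟨S=[1]; E=∅; C=[(λv. (if0 (v + 0) then v else v)) :: AP]; D=∅⟩
8. ⟨S=[clo(λv. (if0 (v + 0) then v else v), ∅) :: 1]; E=∅; C=[AP]; D=∅⟩
9. ⟨S=∅; E={v↦1}; C=[(if0 (v + 0) then v else v)]; D=[(∅, ∅, ∅)]⟩
10. ⟨S=∅; E={v↦1}; C=[(v + 0) :: SEL]; D=[(∅, ∅, ∅)]⟩
11. ⟨S=∅; E={v↦1}; C=[v :: 0 :: PRIM2(add) :: SEL]; D=[(∅, ∅, ∅)]⟩
12. ⟨S=[1]; E={v↦1}; C=[0 :: PRIM2(add) :: SEL]; D=[(∅, ∅, ∅)]⟩
13. ⟨S=[0 :: 1]; E={v↦1}; C=[PRIM2(add) :: SEL]; D=[(∅, ∅, ∅)]⟩
14. ⟨S=[1]; E={v↦1}; C=[SEL]; D=[(∅, ∅, ∅)]⟩
15. ⟨S=∅; E={v↦1}; C=[v]; D=[(∅, ∅, ∅)]⟩
16. ⟨S=[1]; E={v↦1}; C=∅; D=[(∅, ∅, ∅)]⟩
17. ⟨S=[1]; E=∅; C=∅; D=∅⟩
→ final value 1

Answer: 1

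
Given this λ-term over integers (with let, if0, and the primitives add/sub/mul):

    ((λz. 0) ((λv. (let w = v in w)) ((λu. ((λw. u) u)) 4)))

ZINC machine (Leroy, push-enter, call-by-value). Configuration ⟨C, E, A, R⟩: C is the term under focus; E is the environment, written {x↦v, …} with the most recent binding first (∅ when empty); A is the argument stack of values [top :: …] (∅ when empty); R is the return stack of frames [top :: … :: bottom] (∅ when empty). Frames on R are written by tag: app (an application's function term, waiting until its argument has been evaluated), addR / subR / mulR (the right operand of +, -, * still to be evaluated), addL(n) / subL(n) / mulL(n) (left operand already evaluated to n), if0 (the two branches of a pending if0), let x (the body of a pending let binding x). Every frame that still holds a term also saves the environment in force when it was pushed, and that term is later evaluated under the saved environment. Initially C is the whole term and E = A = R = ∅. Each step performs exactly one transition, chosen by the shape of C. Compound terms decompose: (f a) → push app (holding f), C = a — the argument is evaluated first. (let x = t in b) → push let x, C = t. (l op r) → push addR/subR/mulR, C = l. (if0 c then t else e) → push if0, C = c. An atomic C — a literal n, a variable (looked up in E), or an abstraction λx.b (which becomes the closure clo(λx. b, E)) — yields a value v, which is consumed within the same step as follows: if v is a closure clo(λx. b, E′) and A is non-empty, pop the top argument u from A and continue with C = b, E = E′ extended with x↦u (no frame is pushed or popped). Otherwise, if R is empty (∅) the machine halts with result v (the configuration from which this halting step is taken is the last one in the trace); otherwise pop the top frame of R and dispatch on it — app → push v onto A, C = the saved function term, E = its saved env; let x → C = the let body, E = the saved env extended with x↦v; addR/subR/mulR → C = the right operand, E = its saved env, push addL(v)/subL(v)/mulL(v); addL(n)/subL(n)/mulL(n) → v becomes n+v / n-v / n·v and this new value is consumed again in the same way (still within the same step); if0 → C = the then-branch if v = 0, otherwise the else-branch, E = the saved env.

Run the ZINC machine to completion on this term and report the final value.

t=0: [C=((λz. 0) ((λv. (let w = v in w)) ((λu. ((λw. u) u)) 4))) | E=∅ | A=∅ | R=∅]
t=1: [C=((λv. (let w = v in w)) ((λu. ((λw. u) u)) 4)) | E=∅ | A=∅ | R=[app]]
t=2: [C=((λu. ((λw. u) u)) 4) | E=∅ | A=∅ | R=[app :: app]]
t=3: [C=4 | E=∅ | A=∅ | R=[app :: app :: app]]
t=4: [C=(λu. ((λw. u) u)) | E=∅ | A=[4] | R=[app :: app]]
t=5: [C=((λw. u) u) | E={u↦4} | A=∅ | R=[app :: app]]
t=6: [C=u | E={u↦4} | A=∅ | R=[app :: app :: app]]
t=7: [C=(λw. u) | E={u↦4} | A=[4] | R=[app :: app]]
t=8: [C=u | E={w↦4, u↦4} | A=∅ | R=[app :: app]]
t=9: [C=(λv. (let w = v in w)) | E=∅ | A=[4] | R=[app]]
t=10: [C=(let w = v in w) | E={v↦4} | A=∅ | R=[app]]
t=11: [C=v | E={v↦4} | A=∅ | R=[let w :: app]]
t=12: [C=w | E={w↦4, v↦4} | A=∅ | R=[app]]
t=13: [C=(λz. 0) | E=∅ | A=[4] | R=∅]
t=14: [C=0 | E={z↦4} | A=∅ | R=∅]
→ final value 0

Answer: 0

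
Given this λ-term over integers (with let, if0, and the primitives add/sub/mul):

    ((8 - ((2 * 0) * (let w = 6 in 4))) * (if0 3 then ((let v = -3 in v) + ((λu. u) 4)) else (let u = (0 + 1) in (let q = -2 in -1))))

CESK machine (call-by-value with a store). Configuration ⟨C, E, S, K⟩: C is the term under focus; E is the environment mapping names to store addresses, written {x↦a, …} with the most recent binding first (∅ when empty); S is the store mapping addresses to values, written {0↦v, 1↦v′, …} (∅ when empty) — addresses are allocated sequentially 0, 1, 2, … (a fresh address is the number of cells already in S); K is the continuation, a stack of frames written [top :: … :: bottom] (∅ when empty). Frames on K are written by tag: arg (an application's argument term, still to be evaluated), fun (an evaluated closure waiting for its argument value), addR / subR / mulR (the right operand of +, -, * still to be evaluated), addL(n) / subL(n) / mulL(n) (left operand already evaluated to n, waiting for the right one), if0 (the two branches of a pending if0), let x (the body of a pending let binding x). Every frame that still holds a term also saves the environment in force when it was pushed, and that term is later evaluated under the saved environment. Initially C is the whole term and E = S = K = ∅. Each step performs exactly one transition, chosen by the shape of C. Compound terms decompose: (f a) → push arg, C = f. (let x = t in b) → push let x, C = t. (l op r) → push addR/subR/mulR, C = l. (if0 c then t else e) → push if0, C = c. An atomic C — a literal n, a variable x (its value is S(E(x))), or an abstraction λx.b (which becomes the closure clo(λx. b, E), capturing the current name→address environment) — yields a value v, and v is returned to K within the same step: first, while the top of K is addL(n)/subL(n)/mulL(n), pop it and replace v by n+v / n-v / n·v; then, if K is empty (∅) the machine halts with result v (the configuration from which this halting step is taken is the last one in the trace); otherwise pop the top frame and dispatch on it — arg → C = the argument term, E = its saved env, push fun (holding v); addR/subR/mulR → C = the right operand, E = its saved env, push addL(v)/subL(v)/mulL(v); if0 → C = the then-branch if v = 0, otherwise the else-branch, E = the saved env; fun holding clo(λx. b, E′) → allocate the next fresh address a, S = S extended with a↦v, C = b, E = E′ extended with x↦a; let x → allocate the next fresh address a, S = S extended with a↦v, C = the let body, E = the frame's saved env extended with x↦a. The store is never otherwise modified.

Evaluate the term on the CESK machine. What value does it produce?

Answer: -8

Machine steps:
0. [C=((8 - ((2 * 0) * (let w = 6 in 4))) * (if0 3 then ((let v = -3 in v) + ((λu. u) 4)) else (let u = (0 + 1) in (let q = -2 in -1)))) | E=∅ | S=∅ | K=∅]
1. [C=(8 - ((2 * 0) * (let w = 6 in 4))) | E=∅ | S=∅ | K=[mulR]]
2. [C=8 | E=∅ | S=∅ | K=[subR :: mulR]]
3. [C=((2 * 0) * (let w = 6 in 4)) | E=∅ | S=∅ | K=[subL(8) :: mulR]]
4. [C=(2 * 0) | E=∅ | S=∅ | K=[mulR :: subL(8) :: mulR]]
5. [C=2 | E=∅ | S=∅ | K=[mulR :: mulR :: subL(8) :: mulR]]
6. [C=0 | E=∅ | S=∅ | K=[mulL(2) :: mulR :: subL(8) :: mulR]]
7. [C=(let w = 6 in 4) | E=∅ | S=∅ | K=[mulL(0) :: subL(8) :: mulR]]
8. [C=6 | E=∅ | S=∅ | K=[let w :: mulL(0) :: subL(8) :: mulR]]
9. [C=4 | E={w↦0} | S={0↦6} | K=[mulL(0) :: subL(8) :: mulR]]
10. [C=(if0 3 then ((let v = -3 in v) + ((λu. u) 4)) else (let u = (0 + 1) in (let q = -2 in -1))) | E=∅ | S={0↦6} | K=[mulL(8)]]
11. [C=3 | E=∅ | S={0↦6} | K=[if0 :: mulL(8)]]
12. [C=(let u = (0 + 1) in (let q = -2 in -1)) | E=∅ | S={0↦6} | K=[mulL(8)]]
13. [C=(0 + 1) | E=∅ | S={0↦6} | K=[let u :: mulL(8)]]
14. [C=0 | E=∅ | S={0↦6} | K=[addR :: let u :: mulL(8)]]
15. [C=1 | E=∅ | S={0↦6} | K=[addL(0) :: let u :: mulL(8)]]
16. [C=(let q = -2 in -1) | E={u↦1} | S={0↦6, 1↦1} | K=[mulL(8)]]
17. [C=-2 | E={u↦1} | S={0↦6, 1↦1} | K=[let q :: mulL(8)]]
18. [C=-1 | E={q↦2, u↦1} | S={0↦6, 1↦1, 2↦-2} | K=[mulL(8)]]
→ final value -8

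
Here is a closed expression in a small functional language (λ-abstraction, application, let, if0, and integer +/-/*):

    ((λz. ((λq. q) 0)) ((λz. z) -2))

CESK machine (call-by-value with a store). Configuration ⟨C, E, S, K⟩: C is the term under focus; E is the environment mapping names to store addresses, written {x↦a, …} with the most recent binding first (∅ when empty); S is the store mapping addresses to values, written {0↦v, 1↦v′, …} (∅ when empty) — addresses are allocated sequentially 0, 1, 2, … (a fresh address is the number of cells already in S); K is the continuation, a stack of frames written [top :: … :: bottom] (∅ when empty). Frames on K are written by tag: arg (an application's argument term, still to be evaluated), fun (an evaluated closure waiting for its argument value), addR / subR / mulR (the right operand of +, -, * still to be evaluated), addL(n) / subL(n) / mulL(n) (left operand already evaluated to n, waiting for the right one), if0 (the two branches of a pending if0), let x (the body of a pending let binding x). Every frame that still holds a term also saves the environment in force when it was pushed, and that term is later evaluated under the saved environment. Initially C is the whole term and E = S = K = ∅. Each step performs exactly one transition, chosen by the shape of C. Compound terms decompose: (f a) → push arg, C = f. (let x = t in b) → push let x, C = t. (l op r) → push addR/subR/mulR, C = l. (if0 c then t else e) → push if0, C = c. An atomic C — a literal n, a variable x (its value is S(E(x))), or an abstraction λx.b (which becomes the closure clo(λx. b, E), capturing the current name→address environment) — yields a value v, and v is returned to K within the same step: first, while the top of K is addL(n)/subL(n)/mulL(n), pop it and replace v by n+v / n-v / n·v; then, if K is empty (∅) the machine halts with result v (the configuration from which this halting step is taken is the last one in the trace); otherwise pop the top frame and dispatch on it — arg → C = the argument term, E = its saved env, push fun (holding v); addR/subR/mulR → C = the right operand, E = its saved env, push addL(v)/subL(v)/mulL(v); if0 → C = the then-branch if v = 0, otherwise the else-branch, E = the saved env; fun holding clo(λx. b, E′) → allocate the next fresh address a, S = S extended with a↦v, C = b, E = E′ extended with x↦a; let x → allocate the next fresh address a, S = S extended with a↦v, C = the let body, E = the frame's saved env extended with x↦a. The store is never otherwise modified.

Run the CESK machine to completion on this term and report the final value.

Answer: 0

Derivation:
[0] <C=((λz. ((λq. q) 0)) ((λz. z) -2)), E=∅, S=∅, K=∅>
[1] <C=(λz. ((λq. q) 0)), E=∅, S=∅, K=[arg]>
[2] <C=((λz. z) -2), E=∅, S=∅, K=[fun]>
[3] <C=(λz. z), E=∅, S=∅, K=[arg :: fun]>
[4] <C=-2, E=∅, S=∅, K=[fun :: fun]>
[5] <C=z, E={z↦0}, S={0↦-2}, K=[fun]>
[6] <C=((λq. q) 0), E={z↦1}, S={0↦-2, 1↦-2}, K=∅>
[7] <C=(λq. q), E={z↦1}, S={0↦-2, 1↦-2}, K=[arg]>
[8] <C=0, E={z↦1}, S={0↦-2, 1↦-2}, K=[fun]>
[9] <C=q, E={q↦2, z↦1}, S={0↦-2, 1↦-2, 2↦0}, K=∅>
→ final value 0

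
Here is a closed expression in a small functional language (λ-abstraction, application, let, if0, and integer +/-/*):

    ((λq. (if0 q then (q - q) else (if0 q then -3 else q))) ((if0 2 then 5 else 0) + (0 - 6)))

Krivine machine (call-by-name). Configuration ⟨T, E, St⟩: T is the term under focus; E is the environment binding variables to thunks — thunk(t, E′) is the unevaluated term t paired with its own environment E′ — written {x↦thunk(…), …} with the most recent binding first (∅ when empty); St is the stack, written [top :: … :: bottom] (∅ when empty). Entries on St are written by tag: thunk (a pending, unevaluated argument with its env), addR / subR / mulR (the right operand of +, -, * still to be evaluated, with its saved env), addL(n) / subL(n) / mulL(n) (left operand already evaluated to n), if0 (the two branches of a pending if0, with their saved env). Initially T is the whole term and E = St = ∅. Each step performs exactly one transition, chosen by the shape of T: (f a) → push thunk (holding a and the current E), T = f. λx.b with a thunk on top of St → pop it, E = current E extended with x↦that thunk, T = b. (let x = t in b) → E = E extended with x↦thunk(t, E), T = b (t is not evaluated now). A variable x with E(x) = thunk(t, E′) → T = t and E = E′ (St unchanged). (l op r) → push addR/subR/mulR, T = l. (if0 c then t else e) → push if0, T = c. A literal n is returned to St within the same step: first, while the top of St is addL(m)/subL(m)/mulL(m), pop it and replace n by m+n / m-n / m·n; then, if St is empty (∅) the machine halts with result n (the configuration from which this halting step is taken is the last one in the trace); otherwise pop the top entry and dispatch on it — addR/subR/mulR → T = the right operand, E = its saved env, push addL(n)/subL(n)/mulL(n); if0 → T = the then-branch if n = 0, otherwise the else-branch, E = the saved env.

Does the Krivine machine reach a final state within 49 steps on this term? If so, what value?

[0] ⟨T=((λq. (if0 q then (q - q) else (if0 q then -3 else q))) ((if0 2 then 5 else 0) + (0 - 6))); E=∅; St=∅⟩
[1] ⟨T=(λq. (if0 q then (q - q) else (if0 q then -3 else q))); E=∅; St=[thunk]⟩
[2] ⟨T=(if0 q then (q - q) else (if0 q then -3 else q)); E={q↦thunk(((if0 2 then 5 else 0) + (0 - 6)), ∅)}; St=∅⟩
[3] ⟨T=q; E={q↦thunk(((if0 2 then 5 else 0) + (0 - 6)), ∅)}; St=[if0]⟩
[4] ⟨T=((if0 2 then 5 else 0) + (0 - 6)); E=∅; St=[if0]⟩
[5] ⟨T=(if0 2 then 5 else 0); E=∅; St=[addR :: if0]⟩
[6] ⟨T=2; E=∅; St=[if0 :: addR :: if0]⟩
[7] ⟨T=0; E=∅; St=[addR :: if0]⟩
[8] ⟨T=(0 - 6); E=∅; St=[addL(0) :: if0]⟩
[9] ⟨T=0; E=∅; St=[subR :: addL(0) :: if0]⟩
[10] ⟨T=6; E=∅; St=[subL(0) :: addL(0) :: if0]⟩
[11] ⟨T=(if0 q then -3 else q); E={q↦thunk(((if0 2 then 5 else 0) + (0 - 6)), ∅)}; St=∅⟩
[12] ⟨T=q; E={q↦thunk(((if0 2 then 5 else 0) + (0 - 6)), ∅)}; St=[if0]⟩
[13] ⟨T=((if0 2 then 5 else 0) + (0 - 6)); E=∅; St=[if0]⟩
[14] ⟨T=(if0 2 then 5 else 0); E=∅; St=[addR :: if0]⟩
[15] ⟨T=2; E=∅; St=[if0 :: addR :: if0]⟩
[16] ⟨T=0; E=∅; St=[addR :: if0]⟩
[17] ⟨T=(0 - 6); E=∅; St=[addL(0) :: if0]⟩
[18] ⟨T=0; E=∅; St=[subR :: addL(0) :: if0]⟩
[19] ⟨T=6; E=∅; St=[subL(0) :: addL(0) :: if0]⟩
[20] ⟨T=q; E={q↦thunk(((if0 2 then 5 else 0) + (0 - 6)), ∅)}; St=∅⟩
[21] ⟨T=((if0 2 then 5 else 0) + (0 - 6)); E=∅; St=∅⟩
[22] ⟨T=(if0 2 then 5 else 0); E=∅; St=[addR]⟩
[23] ⟨T=2; E=∅; St=[if0 :: addR]⟩
[24] ⟨T=0; E=∅; St=[addR]⟩
[25] ⟨T=(0 - 6); E=∅; St=[addL(0)]⟩
[26] ⟨T=0; E=∅; St=[subR :: addL(0)]⟩
[27] ⟨T=6; E=∅; St=[subL(0) :: addL(0)]⟩
→ final value -6

Answer: -6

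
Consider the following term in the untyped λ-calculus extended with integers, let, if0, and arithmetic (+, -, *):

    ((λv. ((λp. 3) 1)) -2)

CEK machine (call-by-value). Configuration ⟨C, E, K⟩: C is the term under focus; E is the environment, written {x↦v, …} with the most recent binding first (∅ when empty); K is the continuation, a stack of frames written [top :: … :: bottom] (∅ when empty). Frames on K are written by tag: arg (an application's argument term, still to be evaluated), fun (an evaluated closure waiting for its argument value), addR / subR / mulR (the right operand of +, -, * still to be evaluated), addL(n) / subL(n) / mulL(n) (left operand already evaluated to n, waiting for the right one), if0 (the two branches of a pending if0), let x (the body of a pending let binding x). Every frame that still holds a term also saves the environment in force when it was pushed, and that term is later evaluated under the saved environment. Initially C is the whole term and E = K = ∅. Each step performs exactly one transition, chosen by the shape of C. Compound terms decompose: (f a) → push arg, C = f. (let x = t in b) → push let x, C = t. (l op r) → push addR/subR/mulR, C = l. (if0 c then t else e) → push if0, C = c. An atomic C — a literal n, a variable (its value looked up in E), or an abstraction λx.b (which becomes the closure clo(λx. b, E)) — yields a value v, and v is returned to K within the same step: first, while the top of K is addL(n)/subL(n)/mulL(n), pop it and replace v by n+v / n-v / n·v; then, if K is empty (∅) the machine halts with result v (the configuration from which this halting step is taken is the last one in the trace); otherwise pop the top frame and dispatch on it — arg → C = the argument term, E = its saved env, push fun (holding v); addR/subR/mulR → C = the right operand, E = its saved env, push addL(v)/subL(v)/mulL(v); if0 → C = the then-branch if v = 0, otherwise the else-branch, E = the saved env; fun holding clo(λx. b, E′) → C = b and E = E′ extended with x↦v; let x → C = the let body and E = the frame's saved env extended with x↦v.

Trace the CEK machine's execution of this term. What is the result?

0. [C=((λv. ((λp. 3) 1)) -2) | E=∅ | K=∅]
1. [C=(λv. ((λp. 3) 1)) | E=∅ | K=[arg]]
2. [C=-2 | E=∅ | K=[fun]]
3. [C=((λp. 3) 1) | E={v↦-2} | K=∅]
4. [C=(λp. 3) | E={v↦-2} | K=[arg]]
5. [C=1 | E={v↦-2} | K=[fun]]
6. [C=3 | E={p↦1, v↦-2} | K=∅]
→ final value 3

Answer: 3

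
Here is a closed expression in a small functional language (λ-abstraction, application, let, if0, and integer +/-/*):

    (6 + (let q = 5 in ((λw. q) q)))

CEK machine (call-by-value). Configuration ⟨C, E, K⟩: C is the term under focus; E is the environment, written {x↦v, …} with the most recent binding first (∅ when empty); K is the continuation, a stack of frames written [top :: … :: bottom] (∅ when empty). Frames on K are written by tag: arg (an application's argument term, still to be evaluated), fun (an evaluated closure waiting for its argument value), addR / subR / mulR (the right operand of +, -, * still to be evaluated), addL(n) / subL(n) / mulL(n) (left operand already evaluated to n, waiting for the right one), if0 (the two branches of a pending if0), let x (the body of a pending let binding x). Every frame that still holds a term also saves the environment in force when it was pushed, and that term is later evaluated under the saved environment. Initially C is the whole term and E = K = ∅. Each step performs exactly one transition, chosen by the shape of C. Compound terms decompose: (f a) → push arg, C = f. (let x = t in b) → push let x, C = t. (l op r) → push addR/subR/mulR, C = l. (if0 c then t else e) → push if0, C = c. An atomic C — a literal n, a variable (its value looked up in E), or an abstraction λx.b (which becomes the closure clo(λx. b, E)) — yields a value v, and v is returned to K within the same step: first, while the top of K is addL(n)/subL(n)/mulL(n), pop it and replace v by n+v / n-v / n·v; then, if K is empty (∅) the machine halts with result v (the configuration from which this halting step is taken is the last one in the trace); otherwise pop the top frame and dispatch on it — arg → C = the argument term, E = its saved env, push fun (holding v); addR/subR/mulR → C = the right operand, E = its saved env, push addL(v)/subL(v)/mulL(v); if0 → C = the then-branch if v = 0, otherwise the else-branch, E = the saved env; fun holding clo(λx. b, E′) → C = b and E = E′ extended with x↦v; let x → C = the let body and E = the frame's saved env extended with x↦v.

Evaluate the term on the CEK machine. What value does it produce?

Answer: 11

Execution trace:
0. ⟨C=(6 + (let q = 5 in ((λw. q) q))); E=∅; K=∅⟩
1. ⟨C=6; E=∅; K=[addR]⟩
2. ⟨C=(let q = 5 in ((λw. q) q)); E=∅; K=[addL(6)]⟩
3. ⟨C=5; E=∅; K=[let q :: addL(6)]⟩
4. ⟨C=((λw. q) q); E={q↦5}; K=[addL(6)]⟩
5. ⟨C=(λw. q); E={q↦5}; K=[arg :: addL(6)]⟩
6. ⟨C=q; E={q↦5}; K=[fun :: addL(6)]⟩
7. ⟨C=q; E={w↦5, q↦5}; K=[addL(6)]⟩
→ final value 11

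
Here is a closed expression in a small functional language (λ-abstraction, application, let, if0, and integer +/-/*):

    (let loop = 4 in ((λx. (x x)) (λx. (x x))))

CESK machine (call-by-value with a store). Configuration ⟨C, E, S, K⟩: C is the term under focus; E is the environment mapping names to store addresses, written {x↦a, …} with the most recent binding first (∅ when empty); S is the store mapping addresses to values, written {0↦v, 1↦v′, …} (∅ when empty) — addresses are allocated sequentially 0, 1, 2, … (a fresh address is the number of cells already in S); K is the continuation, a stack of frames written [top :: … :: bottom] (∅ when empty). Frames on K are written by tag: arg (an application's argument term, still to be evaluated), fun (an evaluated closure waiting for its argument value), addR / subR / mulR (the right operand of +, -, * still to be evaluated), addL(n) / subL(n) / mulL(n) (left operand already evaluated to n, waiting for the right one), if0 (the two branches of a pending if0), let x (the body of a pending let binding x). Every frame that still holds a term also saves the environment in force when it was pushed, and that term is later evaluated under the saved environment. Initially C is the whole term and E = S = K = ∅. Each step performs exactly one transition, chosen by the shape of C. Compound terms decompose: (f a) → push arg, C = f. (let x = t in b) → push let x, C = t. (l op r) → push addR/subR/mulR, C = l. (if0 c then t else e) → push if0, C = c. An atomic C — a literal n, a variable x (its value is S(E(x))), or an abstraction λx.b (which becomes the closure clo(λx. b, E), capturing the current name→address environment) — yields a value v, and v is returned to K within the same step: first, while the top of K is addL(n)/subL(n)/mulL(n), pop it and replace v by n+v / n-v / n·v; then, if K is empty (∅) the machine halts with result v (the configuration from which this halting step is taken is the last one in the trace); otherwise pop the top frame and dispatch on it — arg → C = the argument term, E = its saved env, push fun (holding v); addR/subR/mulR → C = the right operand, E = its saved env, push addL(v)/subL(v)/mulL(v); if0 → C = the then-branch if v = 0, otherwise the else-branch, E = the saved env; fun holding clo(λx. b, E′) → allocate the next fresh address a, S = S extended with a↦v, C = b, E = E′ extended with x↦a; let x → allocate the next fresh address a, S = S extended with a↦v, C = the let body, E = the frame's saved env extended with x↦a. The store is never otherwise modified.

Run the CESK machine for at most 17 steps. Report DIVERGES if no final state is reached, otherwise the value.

Answer: DIVERGES (no final state within 17 steps)

Machine steps:
t=0: <C=(let loop = 4 in ((λx. (x x)) (λx. (x x)))), E=∅, S=∅, K=∅>
t=1: <C=4, E=∅, S=∅, K=[let loop]>
t=2: <C=((λx. (x x)) (λx. (x x))), E={loop↦0}, S={0↦4}, K=∅>
t=3: <C=(λx. (x x)), E={loop↦0}, S={0↦4}, K=[arg]>
t=4: <C=(λx. (x x)), E={loop↦0}, S={0↦4}, K=[fun]>
t=5: <C=(x x), E={x↦1, loop↦0}, S={0↦4, 1↦clo(λx. (x x), {loop↦0})}, K=∅>
t=6: <C=x, E={x↦1, loop↦0}, S={0↦4, 1↦clo(λx. (x x), {loop↦0})}, K=[arg]>
t=7: <C=x, E={x↦1, loop↦0}, S={0↦4, 1↦clo(λx. (x x), {loop↦0})}, K=[fun]>
t=8: <C=(x x), E={x↦2, loop↦0}, S={0↦4, 1↦clo(λx. (x x), {loop↦0}), 2↦clo(λx. (x x), {loop↦0})}, K=∅>
t=9: <C=x, E={x↦2, loop↦0}, S={0↦4, 1↦clo(λx. (x x), {loop↦0}), 2↦clo(λx. (x x), {loop↦0})}, K=[arg]>
t=10: <C=x, E={x↦2, loop↦0}, S={0↦4, 1↦clo(λx. (x x), {loop↦0}), 2↦clo(λx. (x x), {loop↦0})}, K=[fun]>
t=11: <C=(x x), E={x↦3, loop↦0}, S={0↦4, 1↦clo(λx. (x x), {loop↦0}), 2↦clo(λx. (x x), {loop↦0}), 3↦clo(λx. (x x), {loop↦0})}, K=∅>
t=12: <C=x, E={x↦3, loop↦0}, S={0↦4, 1↦clo(λx. (x x), {loop↦0}), 2↦clo(λx. (x x), {loop↦0}), 3↦clo(λx. (x x), {loop↦0})}, K=[arg]>
t=13: <C=x, E={x↦3, loop↦0}, S={0↦4, 1↦clo(λx. (x x), {loop↦0}), 2↦clo(λx. (x x), {loop↦0}), 3↦clo(λx. (x x), {loop↦0})}, K=[fun]>
t=14: <C=(x x), E={x↦4, loop↦0}, S={0↦4, 1↦clo(λx. (x x), {loop↦0}), 2↦clo(λx. (x x), {loop↦0}), 3↦clo(λx. (x x), {loop↦0}), 4↦clo(λx. (x x), {loop↦0})}, K=∅>
t=15: <C=x, E={x↦4, loop↦0}, S={0↦4, 1↦clo(λx. (x x), {loop↦0}), 2↦clo(λx. (x x), {loop↦0}), 3↦clo(λx. (x x), {loop↦0}), 4↦clo(λx. (x x), {loop↦0})}, K=[arg]>
t=16: <C=x, E={x↦4, loop↦0}, S={0↦4, 1↦clo(λx. (x x), {loop↦0}), 2↦clo(λx. (x x), {loop↦0}), 3↦clo(λx. (x x), {loop↦0}), 4↦clo(λx. (x x), {loop↦0})}, K=[fun]>
t=17: <C=(x x), E={x↦5, loop↦0}, S={0↦4, 1↦clo(λx. (x x), {loop↦0}), 2↦clo(λx. (x x), {loop↦0}), 3↦clo(λx. (x x), {loop↦0}), 4↦clo(λx. (x x), {loop↦0}), 5↦clo(λx. (x x), {loop↦0})}, K=∅>
→ 17 transitions taken and the configuration is still not final: no result within 17 steps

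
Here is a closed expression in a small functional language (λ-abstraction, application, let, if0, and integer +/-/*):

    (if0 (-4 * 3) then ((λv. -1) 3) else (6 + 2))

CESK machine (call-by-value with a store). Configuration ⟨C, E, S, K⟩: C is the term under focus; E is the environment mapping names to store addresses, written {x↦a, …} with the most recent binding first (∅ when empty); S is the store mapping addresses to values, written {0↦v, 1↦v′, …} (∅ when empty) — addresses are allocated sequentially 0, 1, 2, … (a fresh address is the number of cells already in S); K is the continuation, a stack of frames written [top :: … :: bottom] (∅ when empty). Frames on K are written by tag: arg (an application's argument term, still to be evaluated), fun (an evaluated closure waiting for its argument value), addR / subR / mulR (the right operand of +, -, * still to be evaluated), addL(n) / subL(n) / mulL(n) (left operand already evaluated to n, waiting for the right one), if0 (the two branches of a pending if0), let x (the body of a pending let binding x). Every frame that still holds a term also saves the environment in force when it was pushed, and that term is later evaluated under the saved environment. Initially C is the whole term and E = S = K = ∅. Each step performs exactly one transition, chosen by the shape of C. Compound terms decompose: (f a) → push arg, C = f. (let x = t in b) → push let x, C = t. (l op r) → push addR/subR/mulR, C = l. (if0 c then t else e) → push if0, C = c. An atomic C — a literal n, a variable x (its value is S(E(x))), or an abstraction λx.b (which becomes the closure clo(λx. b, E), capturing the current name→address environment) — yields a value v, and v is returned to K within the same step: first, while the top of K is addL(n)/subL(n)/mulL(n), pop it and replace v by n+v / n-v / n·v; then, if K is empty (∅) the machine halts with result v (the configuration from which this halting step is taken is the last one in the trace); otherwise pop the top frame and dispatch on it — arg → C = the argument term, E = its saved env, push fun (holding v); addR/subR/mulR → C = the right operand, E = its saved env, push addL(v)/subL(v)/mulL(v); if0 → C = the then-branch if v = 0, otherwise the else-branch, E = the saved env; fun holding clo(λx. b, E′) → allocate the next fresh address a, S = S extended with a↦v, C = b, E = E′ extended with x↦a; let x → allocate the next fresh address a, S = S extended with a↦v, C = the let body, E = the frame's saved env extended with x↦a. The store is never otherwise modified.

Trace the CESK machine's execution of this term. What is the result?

Answer: 8

Derivation:
step 0: [C=(if0 (-4 * 3) then ((λv. -1) 3) else (6 + 2)) | E=∅ | S=∅ | K=∅]
step 1: [C=(-4 * 3) | E=∅ | S=∅ | K=[if0]]
step 2: [C=-4 | E=∅ | S=∅ | K=[mulR :: if0]]
step 3: [C=3 | E=∅ | S=∅ | K=[mulL(-4) :: if0]]
step 4: [C=(6 + 2) | E=∅ | S=∅ | K=∅]
step 5: [C=6 | E=∅ | S=∅ | K=[addR]]
step 6: [C=2 | E=∅ | S=∅ | K=[addL(6)]]
→ final value 8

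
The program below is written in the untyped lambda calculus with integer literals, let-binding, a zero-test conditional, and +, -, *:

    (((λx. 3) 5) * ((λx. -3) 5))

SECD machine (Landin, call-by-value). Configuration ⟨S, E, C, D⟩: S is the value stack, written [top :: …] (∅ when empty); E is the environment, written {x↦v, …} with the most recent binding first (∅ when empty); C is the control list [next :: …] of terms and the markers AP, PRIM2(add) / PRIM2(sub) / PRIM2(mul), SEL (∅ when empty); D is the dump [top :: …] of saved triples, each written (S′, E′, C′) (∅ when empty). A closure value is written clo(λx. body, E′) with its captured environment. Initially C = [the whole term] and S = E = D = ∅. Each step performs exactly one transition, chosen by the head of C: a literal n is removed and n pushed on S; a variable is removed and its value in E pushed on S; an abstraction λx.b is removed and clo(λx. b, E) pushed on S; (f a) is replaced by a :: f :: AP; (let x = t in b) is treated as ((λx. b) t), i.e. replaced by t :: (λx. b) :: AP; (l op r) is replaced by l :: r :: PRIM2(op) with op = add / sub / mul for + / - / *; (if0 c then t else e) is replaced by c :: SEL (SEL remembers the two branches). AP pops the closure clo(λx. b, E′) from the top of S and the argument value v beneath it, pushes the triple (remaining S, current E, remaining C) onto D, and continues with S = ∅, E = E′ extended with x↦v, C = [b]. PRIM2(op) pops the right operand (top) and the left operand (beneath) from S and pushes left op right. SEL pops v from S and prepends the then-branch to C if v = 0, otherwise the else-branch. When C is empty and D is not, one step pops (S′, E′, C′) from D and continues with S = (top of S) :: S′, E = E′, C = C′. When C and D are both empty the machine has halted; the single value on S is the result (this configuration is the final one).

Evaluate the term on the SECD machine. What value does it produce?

Answer: -9

Execution trace:
t=0: [S=∅ | E=∅ | C=[(((λx. 3) 5) * ((λx. -3) 5))] | D=∅]
t=1: [S=∅ | E=∅ | C=[((λx. 3) 5) :: ((λx. -3) 5) :: PRIM2(mul)] | D=∅]
t=2: [S=∅ | E=∅ | C=[5 :: (λx. 3) :: AP :: ((λx. -3) 5) :: PRIM2(mul)] | D=∅]
t=3: [S=[5] | E=∅ | C=[(λx. 3) :: AP :: ((λx. -3) 5) :: PRIM2(mul)] | D=∅]
t=4: [S=[clo(λx. 3, ∅) :: 5] | E=∅ | C=[AP :: ((λx. -3) 5) :: PRIM2(mul)] | D=∅]
t=5: [S=∅ | E={x↦5} | C=[3] | D=[(∅, ∅, [((λx. -3) 5) :: PRIM2(mul)])]]
t=6: [S=[3] | E={x↦5} | C=∅ | D=[(∅, ∅, [((λx. -3) 5) :: PRIM2(mul)])]]
t=7: [S=[3] | E=∅ | C=[((λx. -3) 5) :: PRIM2(mul)] | D=∅]
t=8: [S=[3] | E=∅ | C=[5 :: (λx. -3) :: AP :: PRIM2(mul)] | D=∅]
t=9: [S=[5 :: 3] | E=∅ | C=[(λx. -3) :: AP :: PRIM2(mul)] | D=∅]
t=10: [S=[clo(λx. -3, ∅) :: 5 :: 3] | E=∅ | C=[AP :: PRIM2(mul)] | D=∅]
t=11: [S=∅ | E={x↦5} | C=[-3] | D=[([3], ∅, [PRIM2(mul)])]]
t=12: [S=[-3] | E={x↦5} | C=∅ | D=[([3], ∅, [PRIM2(mul)])]]
t=13: [S=[-3 :: 3] | E=∅ | C=[PRIM2(mul)] | D=∅]
t=14: [S=[-9] | E=∅ | C=∅ | D=∅]
→ final value -9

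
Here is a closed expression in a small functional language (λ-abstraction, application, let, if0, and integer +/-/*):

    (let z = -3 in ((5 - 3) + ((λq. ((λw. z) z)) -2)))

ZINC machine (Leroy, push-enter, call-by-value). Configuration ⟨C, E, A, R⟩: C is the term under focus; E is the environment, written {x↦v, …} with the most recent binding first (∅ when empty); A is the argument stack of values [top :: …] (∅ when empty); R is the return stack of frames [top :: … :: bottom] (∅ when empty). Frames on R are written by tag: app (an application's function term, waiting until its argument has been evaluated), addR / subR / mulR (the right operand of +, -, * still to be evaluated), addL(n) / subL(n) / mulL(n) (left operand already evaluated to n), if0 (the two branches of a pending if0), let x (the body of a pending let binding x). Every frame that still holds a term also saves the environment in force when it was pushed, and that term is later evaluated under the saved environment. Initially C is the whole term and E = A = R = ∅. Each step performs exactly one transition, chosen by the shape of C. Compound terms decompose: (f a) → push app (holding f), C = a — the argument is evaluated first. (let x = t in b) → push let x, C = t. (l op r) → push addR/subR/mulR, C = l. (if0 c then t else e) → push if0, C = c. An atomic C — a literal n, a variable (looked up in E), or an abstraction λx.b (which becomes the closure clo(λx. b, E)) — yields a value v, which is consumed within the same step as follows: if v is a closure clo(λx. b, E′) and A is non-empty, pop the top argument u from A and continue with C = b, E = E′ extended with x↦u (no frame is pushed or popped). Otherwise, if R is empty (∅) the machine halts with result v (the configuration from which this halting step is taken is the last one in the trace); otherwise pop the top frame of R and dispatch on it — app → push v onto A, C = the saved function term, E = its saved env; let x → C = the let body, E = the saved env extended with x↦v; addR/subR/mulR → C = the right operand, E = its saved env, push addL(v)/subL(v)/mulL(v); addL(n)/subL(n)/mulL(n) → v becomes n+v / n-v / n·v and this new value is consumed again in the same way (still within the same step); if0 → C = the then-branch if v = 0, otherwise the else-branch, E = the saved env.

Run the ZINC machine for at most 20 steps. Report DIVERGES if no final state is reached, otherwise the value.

0. ⟨C=(let z = -3 in ((5 - 3) + ((λq. ((λw. z) z)) -2))); E=∅; A=∅; R=∅⟩
1. ⟨C=-3; E=∅; A=∅; R=[let z]⟩
2. ⟨C=((5 - 3) + ((λq. ((λw. z) z)) -2)); E={z↦-3}; A=∅; R=∅⟩
3. ⟨C=(5 - 3); E={z↦-3}; A=∅; R=[addR]⟩
4. ⟨C=5; E={z↦-3}; A=∅; R=[subR :: addR]⟩
5. ⟨C=3; E={z↦-3}; A=∅; R=[subL(5) :: addR]⟩
6. ⟨C=((λq. ((λw. z) z)) -2); E={z↦-3}; A=∅; R=[addL(2)]⟩
7. ⟨C=-2; E={z↦-3}; A=∅; R=[app :: addL(2)]⟩
8. ⟨C=(λq. ((λw. z) z)); E={z↦-3}; A=[-2]; R=[addL(2)]⟩
9. ⟨C=((λw. z) z); E={q↦-2, z↦-3}; A=∅; R=[addL(2)]⟩
10. ⟨C=z; E={q↦-2, z↦-3}; A=∅; R=[app :: addL(2)]⟩
11. ⟨C=(λw. z); E={q↦-2, z↦-3}; A=[-3]; R=[addL(2)]⟩
12. ⟨C=z; E={w↦-3, q↦-2, z↦-3}; A=∅; R=[addL(2)]⟩
→ final value -1

Answer: -1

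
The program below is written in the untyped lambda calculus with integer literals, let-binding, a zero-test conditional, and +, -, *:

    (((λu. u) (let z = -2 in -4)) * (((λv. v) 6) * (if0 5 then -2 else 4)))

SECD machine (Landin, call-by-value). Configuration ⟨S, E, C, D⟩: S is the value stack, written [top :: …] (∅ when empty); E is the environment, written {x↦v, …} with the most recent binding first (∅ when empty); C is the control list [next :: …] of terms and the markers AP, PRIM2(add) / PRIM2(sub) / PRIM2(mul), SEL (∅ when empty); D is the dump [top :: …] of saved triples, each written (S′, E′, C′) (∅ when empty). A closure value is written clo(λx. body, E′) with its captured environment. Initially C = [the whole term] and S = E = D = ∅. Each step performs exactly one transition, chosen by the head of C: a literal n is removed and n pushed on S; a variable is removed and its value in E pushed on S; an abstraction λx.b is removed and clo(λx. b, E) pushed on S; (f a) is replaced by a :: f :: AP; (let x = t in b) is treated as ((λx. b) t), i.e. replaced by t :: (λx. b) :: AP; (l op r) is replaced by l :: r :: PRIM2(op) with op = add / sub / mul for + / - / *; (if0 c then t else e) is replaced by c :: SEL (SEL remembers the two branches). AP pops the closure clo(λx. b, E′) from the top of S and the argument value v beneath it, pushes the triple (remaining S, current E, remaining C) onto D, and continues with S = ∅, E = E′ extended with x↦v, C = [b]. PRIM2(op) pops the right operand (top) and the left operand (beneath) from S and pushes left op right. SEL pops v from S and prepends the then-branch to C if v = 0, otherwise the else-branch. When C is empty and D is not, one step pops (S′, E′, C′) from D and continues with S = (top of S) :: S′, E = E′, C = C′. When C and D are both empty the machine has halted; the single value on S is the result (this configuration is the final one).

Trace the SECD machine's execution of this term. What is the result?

[0] <S=∅, E=∅, C=[(((λu. u) (let z = -2 in -4)) * (((λv. v) 6) * (if0 5 then -2 else 4)))], D=∅>
[1] <S=∅, E=∅, C=[((λu. u) (let z = -2 in -4)) :: (((λv. v) 6) * (if0 5 then -2 else 4)) :: PRIM2(mul)], D=∅>
[2] <S=∅, E=∅, C=[(let z = -2 in -4) :: (λu. u) :: AP :: (((λv. v) 6) * (if0 5 then -2 else 4)) :: PRIM2(mul)], D=∅>
[3] <S=∅, E=∅, C=[-2 :: (λz. -4) :: AP :: (λu. u) :: AP :: (((λv. v) 6) * (if0 5 then -2 else 4)) :: PRIM2(mul)], D=∅>
[4] <S=[-2], E=∅, C=[(λz. -4) :: AP :: (λu. u) :: AP :: (((λv. v) 6) * (if0 5 then -2 else 4)) :: PRIM2(mul)], D=∅>
[5] <S=[clo(λz. -4, ∅) :: -2], E=∅, C=[AP :: (λu. u) :: AP :: (((λv. v) 6) * (if0 5 then -2 else 4)) :: PRIM2(mul)], D=∅>
[6] <S=∅, E={z↦-2}, C=[-4], D=[(∅, ∅, [(λu. u) :: AP :: (((λv. v) 6) * (if0 5 then -2 else 4)) :: PRIM2(mul)])]>
[7] <S=[-4], E={z↦-2}, C=∅, D=[(∅, ∅, [(λu. u) :: AP :: (((λv. v) 6) * (if0 5 then -2 else 4)) :: PRIM2(mul)])]>
[8] <S=[-4], E=∅, C=[(λu. u) :: AP :: (((λv. v) 6) * (if0 5 then -2 else 4)) :: PRIM2(mul)], D=∅>
[9] <S=[clo(λu. u, ∅) :: -4], E=∅, C=[AP :: (((λv. v) 6) * (if0 5 then -2 else 4)) :: PRIM2(mul)], D=∅>
[10] <S=∅, E={u↦-4}, C=[u], D=[(∅, ∅, [(((λv. v) 6) * (if0 5 then -2 else 4)) :: PRIM2(mul)])]>
[11] <S=[-4], E={u↦-4}, C=∅, D=[(∅, ∅, [(((λv. v) 6) * (if0 5 then -2 else 4)) :: PRIM2(mul)])]>
[12] <S=[-4], E=∅, C=[(((λv. v) 6) * (if0 5 then -2 else 4)) :: PRIM2(mul)], D=∅>
[13] <S=[-4], E=∅, C=[((λv. v) 6) :: (if0 5 then -2 else 4) :: PRIM2(mul) :: PRIM2(mul)], D=∅>
[14] <S=[-4], E=∅, C=[6 :: (λv. v) :: AP :: (if0 5 then -2 else 4) :: PRIM2(mul) :: PRIM2(mul)], D=∅>
[15] <S=[6 :: -4], E=∅, C=[(λv. v) :: AP :: (if0 5 then -2 else 4) :: PRIM2(mul) :: PRIM2(mul)], D=∅>
[16] <S=[clo(λv. v, ∅) :: 6 :: -4], E=∅, C=[AP :: (if0 5 then -2 else 4) :: PRIM2(mul) :: PRIM2(mul)], D=∅>
[17] <S=∅, E={v↦6}, C=[v], D=[([-4], ∅, [(if0 5 then -2 else 4) :: PRIM2(mul) :: PRIM2(mul)])]>
[18] <S=[6], E={v↦6}, C=∅, D=[([-4], ∅, [(if0 5 then -2 else 4) :: PRIM2(mul) :: PRIM2(mul)])]>
[19] <S=[6 :: -4], E=∅, C=[(if0 5 then -2 else 4) :: PRIM2(mul) :: PRIM2(mul)], D=∅>
[20] <S=[6 :: -4], E=∅, C=[5 :: SEL :: PRIM2(mul) :: PRIM2(mul)], D=∅>
[21] <S=[5 :: 6 :: -4], E=∅, C=[SEL :: PRIM2(mul) :: PRIM2(mul)], D=∅>
[22] <S=[6 :: -4], E=∅, C=[4 :: PRIM2(mul) :: PRIM2(mul)], D=∅>
[23] <S=[4 :: 6 :: -4], E=∅, C=[PRIM2(mul) :: PRIM2(mul)], D=∅>
[24] <S=[24 :: -4], E=∅, C=[PRIM2(mul)], D=∅>
[25] <S=[-96], E=∅, C=∅, D=∅>
→ final value -96

Answer: -96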